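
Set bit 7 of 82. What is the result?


82 | (1 << 7) = 82 | 128 = 210

210


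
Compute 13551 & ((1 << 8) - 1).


13551 & 255 = 239

239


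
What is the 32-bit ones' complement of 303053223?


303053223 ^ 4294967295 = 3991914072

3991914072


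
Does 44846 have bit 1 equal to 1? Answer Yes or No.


0b1010111100101110, bit 1 = 1. Yes

Yes


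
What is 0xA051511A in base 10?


A051511A hex = 2689683738 decimal

2689683738


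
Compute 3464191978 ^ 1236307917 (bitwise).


0b11001110011110110101111111101010 ^ 0b1001001101100001000111111001101 = 0b10000111110010111101000000100111 = 2278281255

2278281255


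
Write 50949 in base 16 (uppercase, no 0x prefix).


50949 = C705 hex

C705


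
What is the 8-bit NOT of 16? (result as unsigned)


~0b10000 = 0b11101111 = 239 (8-bit unsigned)

239


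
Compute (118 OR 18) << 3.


Step 1: 118 | 18 = 118
Step 2: 118 << 3 = 944

944


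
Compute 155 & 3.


0b10011011 & 0b11 = 0b11 = 3

3


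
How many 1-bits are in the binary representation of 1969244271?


0b1110101011000000100100001101111 has 15 set bits

15


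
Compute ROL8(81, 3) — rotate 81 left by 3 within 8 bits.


Rotate 0b1010001 left by 3 (8-bit) = 0b10001010 = 138

138


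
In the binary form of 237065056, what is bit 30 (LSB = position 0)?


0b1110001000010101001101100000, position 30 = 0

0


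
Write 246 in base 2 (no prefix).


246 = 11110110 in binary

11110110


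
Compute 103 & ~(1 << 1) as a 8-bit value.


103 & ~(1 << 1) = 101

101


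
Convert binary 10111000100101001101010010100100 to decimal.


10111000100101001101010010100100 in decimal = 3096761508

3096761508


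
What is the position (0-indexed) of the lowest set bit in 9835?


0b10011001101011. Lowest set bit at position 0

0


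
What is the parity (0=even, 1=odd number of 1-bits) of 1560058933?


0b1011100111111001001110000110101 has 18 ones => parity 0

0


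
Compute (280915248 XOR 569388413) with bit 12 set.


Step 1: 280915248 ^ 569388413 = 827211853
Step 2: 827211853 | (1 << 12) = 827211853 | 4096 = 827215949

827215949


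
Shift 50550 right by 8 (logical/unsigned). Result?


0b1100010101110110 >> 8 = 0b11000101 = 197

197


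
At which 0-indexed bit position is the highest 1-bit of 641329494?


0b100110001110011110100101010110. Highest set bit at position 29

29


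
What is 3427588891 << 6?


0b11001100010011001101101100011011 << 6 = 0b11001100010011001101101100011011000000 = 219365689024

219365689024


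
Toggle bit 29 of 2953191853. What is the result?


2953191853 ^ (1 << 29) = 2953191853 ^ 536870912 = 2416320941

2416320941


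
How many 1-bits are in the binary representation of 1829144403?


0b1101101000001101000011101010011 has 15 set bits

15


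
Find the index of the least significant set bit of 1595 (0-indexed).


0b11000111011. Lowest set bit at position 0

0


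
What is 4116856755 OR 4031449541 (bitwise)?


0b11110101011000100011111110110011 | 0b11110000010010110000100111000101 = 0b11110101011010110011111111110111 = 4117446647

4117446647


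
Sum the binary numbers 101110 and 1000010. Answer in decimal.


101110 + 1000010 = 1110000 = 112

112


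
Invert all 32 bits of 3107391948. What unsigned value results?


3107391948 ^ 4294967295 = 1187575347

1187575347


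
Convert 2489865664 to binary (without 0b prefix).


2489865664 = 10010100011010000101010111000000 in binary

10010100011010000101010111000000


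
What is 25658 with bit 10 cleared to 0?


25658 & ~(1 << 10) = 24634

24634


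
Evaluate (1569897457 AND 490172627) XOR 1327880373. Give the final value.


Step 1: 1569897457 & 490172627 = 487731409
Step 2: 487731409 ^ 1327880373 = 1379395684

1379395684


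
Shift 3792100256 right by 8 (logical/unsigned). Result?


0b11100010000001101101101110100000 >> 8 = 0b111000100000011011011011 = 14812891

14812891


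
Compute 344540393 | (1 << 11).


344540393 | (1 << 11) = 344540393 | 2048 = 344542441

344542441


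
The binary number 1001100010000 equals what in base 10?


1001100010000 in decimal = 4880

4880


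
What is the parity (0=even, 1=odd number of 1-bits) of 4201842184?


0b11111010011100110000011000001000 has 14 ones => parity 0

0


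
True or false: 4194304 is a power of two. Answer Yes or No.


0b10000000000000000000000. Only one bit set => Yes

Yes


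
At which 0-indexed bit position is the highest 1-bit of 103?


0b1100111. Highest set bit at position 6

6


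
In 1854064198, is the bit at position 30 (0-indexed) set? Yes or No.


0b1101110100000101100011001000110, bit 30 = 1. Yes

Yes


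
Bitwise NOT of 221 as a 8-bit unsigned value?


~0b11011101 = 0b100010 = 34 (8-bit unsigned)

34


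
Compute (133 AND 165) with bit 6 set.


Step 1: 133 & 165 = 133
Step 2: 133 | (1 << 6) = 133 | 64 = 197

197


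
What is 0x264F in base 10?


264F hex = 9807 decimal

9807


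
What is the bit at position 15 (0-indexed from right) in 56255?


0b1101101110111111, position 15 = 1

1


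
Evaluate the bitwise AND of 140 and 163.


0b10001100 & 0b10100011 = 0b10000000 = 128

128


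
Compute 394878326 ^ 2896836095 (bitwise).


0b10111100010010101110101110110 ^ 0b10101100101010100011010111111111 = 0b10111011001000110110100010001001 = 3139659913

3139659913


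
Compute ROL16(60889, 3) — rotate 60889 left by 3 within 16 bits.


Rotate 0b1110110111011001 left by 3 (16-bit) = 0b110111011001111 = 28367

28367


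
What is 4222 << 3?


0b1000001111110 << 3 = 0b1000001111110000 = 33776

33776


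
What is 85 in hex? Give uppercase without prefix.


85 = 55 hex

55


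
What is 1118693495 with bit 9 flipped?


1118693495 ^ (1 << 9) = 1118693495 ^ 512 = 1118694007

1118694007


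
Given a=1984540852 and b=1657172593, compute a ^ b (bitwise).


1984540852 ^ 1657172593 = 344965829

344965829


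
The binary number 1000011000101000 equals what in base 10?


1000011000101000 in decimal = 34344

34344


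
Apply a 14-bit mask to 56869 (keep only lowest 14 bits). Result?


56869 & 16383 = 7717

7717


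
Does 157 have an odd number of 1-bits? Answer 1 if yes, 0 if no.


0b10011101 has 5 ones => parity 1

1


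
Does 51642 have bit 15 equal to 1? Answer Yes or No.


0b1100100110111010, bit 15 = 1. Yes

Yes


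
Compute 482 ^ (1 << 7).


482 ^ (1 << 7) = 482 ^ 128 = 354

354


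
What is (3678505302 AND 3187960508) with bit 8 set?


Step 1: 3678505302 & 3187960508 = 2583693332
Step 2: 2583693332 | (1 << 8) = 2583693332 | 256 = 2583693588

2583693588


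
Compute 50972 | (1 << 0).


50972 | (1 << 0) = 50972 | 1 = 50973

50973


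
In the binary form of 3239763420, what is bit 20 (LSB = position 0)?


0b11000001000110101101110111011100, position 20 = 1

1


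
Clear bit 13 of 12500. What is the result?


12500 & ~(1 << 13) = 4308

4308


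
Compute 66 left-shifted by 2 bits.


0b1000010 << 2 = 0b100001000 = 264

264


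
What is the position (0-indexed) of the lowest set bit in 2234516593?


0b10000101001100000000010001110001. Lowest set bit at position 0

0


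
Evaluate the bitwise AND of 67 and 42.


0b1000011 & 0b101010 = 0b10 = 2

2


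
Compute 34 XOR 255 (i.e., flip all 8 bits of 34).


34 ^ 255 = 221

221


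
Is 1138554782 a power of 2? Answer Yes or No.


0b1000011110111001111011110011110. Multiple bits set => No

No


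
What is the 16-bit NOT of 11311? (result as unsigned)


~0b10110000101111 = 0b1101001111010000 = 54224 (16-bit unsigned)

54224


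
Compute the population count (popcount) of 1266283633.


0b1001011011110011111010001110001 has 18 set bits

18


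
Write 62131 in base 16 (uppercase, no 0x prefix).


62131 = F2B3 hex

F2B3


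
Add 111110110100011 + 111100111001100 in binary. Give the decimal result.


111110110100011 + 111100111001100 = 1111011101101111 = 63343

63343


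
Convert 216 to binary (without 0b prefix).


216 = 11011000 in binary

11011000


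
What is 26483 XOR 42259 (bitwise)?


0b110011101110011 ^ 0b1010010100010011 = 0b1100001001100000 = 49760

49760


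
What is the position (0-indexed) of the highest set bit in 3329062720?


0b11000110011011010111011101000000. Highest set bit at position 31

31


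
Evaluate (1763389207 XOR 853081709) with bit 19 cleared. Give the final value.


Step 1: 1763389207 ^ 853081709 = 1539559802
Step 2: 1539559802 & ~(1 << 19) = 1539559802

1539559802


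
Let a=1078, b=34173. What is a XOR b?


1078 ^ 34173 = 33099

33099


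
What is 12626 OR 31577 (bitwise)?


0b11000101010010 | 0b111101101011001 = 0b111101101011011 = 31579

31579


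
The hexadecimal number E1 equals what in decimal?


E1 hex = 225 decimal

225


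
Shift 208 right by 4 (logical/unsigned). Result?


0b11010000 >> 4 = 0b1101 = 13

13


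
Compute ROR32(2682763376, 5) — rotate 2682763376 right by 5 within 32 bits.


Rotate 0b10011111111001111011100001110000 right by 5 (32-bit) = 0b10000100111111110011110111000011 = 2231320003

2231320003


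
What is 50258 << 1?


0b1100010001010010 << 1 = 0b11000100010100100 = 100516

100516


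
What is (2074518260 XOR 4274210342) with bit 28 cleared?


Step 1: 2074518260 ^ 4274210342 = 2238047442
Step 2: 2238047442 & ~(1 << 28) = 2238047442

2238047442


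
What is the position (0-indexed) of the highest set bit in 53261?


0b1101000000001101. Highest set bit at position 15

15


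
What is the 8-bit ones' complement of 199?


199 ^ 255 = 56

56


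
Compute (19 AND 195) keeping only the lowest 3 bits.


Step 1: 19 & 195 = 3
Step 2: 3 & 7 = 3

3


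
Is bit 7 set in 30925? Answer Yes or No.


0b111100011001101, bit 7 = 1. Yes

Yes


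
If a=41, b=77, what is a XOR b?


41 ^ 77 = 100

100


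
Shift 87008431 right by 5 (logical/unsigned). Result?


0b101001011111010010010101111 >> 5 = 0b1010010111110100100101 = 2719013

2719013


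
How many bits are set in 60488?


0b1110110001001000 has 7 set bits

7


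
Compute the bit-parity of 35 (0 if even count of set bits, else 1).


0b100011 has 3 ones => parity 1

1


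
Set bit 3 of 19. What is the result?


19 | (1 << 3) = 19 | 8 = 27

27


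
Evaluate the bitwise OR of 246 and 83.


0b11110110 | 0b1010011 = 0b11110111 = 247

247


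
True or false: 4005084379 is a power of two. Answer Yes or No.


0b11101110101110001011110011011011. Multiple bits set => No

No


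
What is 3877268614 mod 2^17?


3877268614 & 131071 = 27782

27782


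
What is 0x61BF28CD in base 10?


61BF28CD hex = 1639917773 decimal

1639917773


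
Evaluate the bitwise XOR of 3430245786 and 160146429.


0b11001100011101010110010110011010 ^ 0b1001100010111010001111111101 = 0b11000101111111101100011001100111 = 3321808487

3321808487


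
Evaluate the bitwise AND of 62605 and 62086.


0b1111010010001101 & 0b1111001010000110 = 0b1111000010000100 = 61572

61572


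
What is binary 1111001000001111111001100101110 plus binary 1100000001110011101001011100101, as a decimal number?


1111001000001111111001100101110 + 1100000001110011101001011100101 = 11011001010000011100011000010011 = 3644966419

3644966419


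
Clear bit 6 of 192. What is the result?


192 & ~(1 << 6) = 128

128


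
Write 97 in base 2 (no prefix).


97 = 1100001 in binary

1100001


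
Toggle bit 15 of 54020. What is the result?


54020 ^ (1 << 15) = 54020 ^ 32768 = 21252

21252


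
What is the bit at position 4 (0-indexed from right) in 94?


0b1011110, position 4 = 1

1


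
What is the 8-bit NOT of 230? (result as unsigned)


~0b11100110 = 0b11001 = 25 (8-bit unsigned)

25


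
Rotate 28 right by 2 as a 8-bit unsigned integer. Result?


Rotate 0b11100 right by 2 (8-bit) = 0b111 = 7

7


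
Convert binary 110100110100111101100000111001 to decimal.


110100110100111101100000111001 in decimal = 886298681

886298681


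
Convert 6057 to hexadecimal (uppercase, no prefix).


6057 = 17A9 hex

17A9


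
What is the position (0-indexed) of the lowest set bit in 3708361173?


0b11011101000010010001100111010101. Lowest set bit at position 0

0


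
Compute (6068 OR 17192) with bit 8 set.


Step 1: 6068 | 17192 = 22460
Step 2: 22460 | (1 << 8) = 22460 | 256 = 22460

22460


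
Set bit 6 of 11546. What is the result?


11546 | (1 << 6) = 11546 | 64 = 11610

11610


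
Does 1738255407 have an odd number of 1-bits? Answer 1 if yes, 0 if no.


0b1100111100110111010110000101111 has 19 ones => parity 1

1


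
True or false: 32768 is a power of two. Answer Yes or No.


0b1000000000000000. Only one bit set => Yes

Yes


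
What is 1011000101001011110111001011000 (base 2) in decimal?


1011000101001011110111001011000 in decimal = 1487269464

1487269464


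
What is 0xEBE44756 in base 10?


EBE44756 hex = 3957606230 decimal

3957606230


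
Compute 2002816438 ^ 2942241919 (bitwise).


0b1110111011000001000110110110110 ^ 0b10101111010111110000110001111111 = 0b11011000001111111000000111001001 = 3628040649

3628040649


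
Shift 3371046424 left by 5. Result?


0b11001000111011100001011000011000 << 5 = 0b1100100011101110000101100001100000000 = 107873485568

107873485568


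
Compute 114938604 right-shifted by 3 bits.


0b110110110011101001011101100 >> 3 = 0b110110110011101001011101 = 14367325

14367325


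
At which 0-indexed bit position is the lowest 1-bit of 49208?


0b1100000000111000. Lowest set bit at position 3

3


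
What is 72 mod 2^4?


72 & 15 = 8

8


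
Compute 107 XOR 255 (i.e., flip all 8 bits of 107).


107 ^ 255 = 148

148


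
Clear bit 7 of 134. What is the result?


134 & ~(1 << 7) = 6

6


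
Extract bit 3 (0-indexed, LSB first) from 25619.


0b110010000010011, position 3 = 0

0


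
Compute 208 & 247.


0b11010000 & 0b11110111 = 0b11010000 = 208

208


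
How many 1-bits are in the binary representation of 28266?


0b110111001101010 has 9 set bits

9


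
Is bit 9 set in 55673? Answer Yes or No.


0b1101100101111001, bit 9 = 0. No

No


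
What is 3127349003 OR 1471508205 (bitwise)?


0b10111010011001111000111100001011 | 0b1010111101101010110111011101101 = 0b11111111111101111110111111101111 = 4294438895

4294438895


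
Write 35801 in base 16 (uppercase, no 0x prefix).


35801 = 8BD9 hex

8BD9


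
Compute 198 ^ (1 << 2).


198 ^ (1 << 2) = 198 ^ 4 = 194

194


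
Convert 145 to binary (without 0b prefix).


145 = 10010001 in binary

10010001


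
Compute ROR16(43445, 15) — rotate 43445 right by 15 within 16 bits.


Rotate 0b1010100110110101 right by 15 (16-bit) = 0b101001101101011 = 21355

21355


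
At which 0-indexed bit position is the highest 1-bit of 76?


0b1001100. Highest set bit at position 6

6


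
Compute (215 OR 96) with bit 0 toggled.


Step 1: 215 | 96 = 247
Step 2: 247 ^ (1 << 0) = 247 ^ 1 = 246

246


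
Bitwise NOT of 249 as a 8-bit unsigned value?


~0b11111001 = 0b110 = 6 (8-bit unsigned)

6


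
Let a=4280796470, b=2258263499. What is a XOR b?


4280796470 ^ 2258263499 = 2042468605

2042468605


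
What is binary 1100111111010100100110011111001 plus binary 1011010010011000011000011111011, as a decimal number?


1100111111010100100110011111001 + 1011010010011000011000011111011 = 11000010001101100111110111110100 = 3258351092

3258351092


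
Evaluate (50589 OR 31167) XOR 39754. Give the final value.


Step 1: 50589 | 31167 = 64959
Step 2: 64959 ^ 39754 = 26357

26357


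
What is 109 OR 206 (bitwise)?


0b1101101 | 0b11001110 = 0b11101111 = 239

239


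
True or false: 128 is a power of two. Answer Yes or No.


0b10000000. Only one bit set => Yes

Yes


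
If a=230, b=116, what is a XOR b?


230 ^ 116 = 146

146


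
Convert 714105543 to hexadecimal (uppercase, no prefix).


714105543 = 2A9062C7 hex

2A9062C7


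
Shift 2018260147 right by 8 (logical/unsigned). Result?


0b1111000010011000011010010110011 >> 8 = 0b11110000100110000110100 = 7883828

7883828


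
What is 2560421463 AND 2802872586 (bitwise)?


0b10011000100111001110111001010111 & 0b10100111000100000111000100001010 = 0b10000000000100000110000000000010 = 2148556802

2148556802


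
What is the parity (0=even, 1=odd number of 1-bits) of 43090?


0b1010100001010010 has 6 ones => parity 0

0


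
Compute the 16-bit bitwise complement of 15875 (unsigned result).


~0b11111000000011 = 0b1100000111111100 = 49660 (16-bit unsigned)

49660


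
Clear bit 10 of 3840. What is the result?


3840 & ~(1 << 10) = 2816

2816


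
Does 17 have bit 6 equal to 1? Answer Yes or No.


0b10001, bit 6 = 0. No

No


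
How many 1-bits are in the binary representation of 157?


0b10011101 has 5 set bits

5


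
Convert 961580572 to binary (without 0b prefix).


961580572 = 111001010100001000111000011100 in binary

111001010100001000111000011100


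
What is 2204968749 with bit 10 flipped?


2204968749 ^ (1 << 10) = 2204968749 ^ 1024 = 2204967725

2204967725


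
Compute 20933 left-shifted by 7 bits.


0b101000111000101 << 7 = 0b1010001110001010000000 = 2679424

2679424


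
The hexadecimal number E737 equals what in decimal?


E737 hex = 59191 decimal

59191


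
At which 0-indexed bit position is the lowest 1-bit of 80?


0b1010000. Lowest set bit at position 4

4


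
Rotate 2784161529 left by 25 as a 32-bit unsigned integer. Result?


Rotate 0b10100101111100101110111011111001 left by 25 (32-bit) = 0b11110011010010111110010111011101 = 4081837533

4081837533


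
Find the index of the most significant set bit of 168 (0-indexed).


0b10101000. Highest set bit at position 7

7


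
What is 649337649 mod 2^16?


649337649 & 65535 = 6961

6961


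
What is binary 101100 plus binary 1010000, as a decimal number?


101100 + 1010000 = 1111100 = 124

124


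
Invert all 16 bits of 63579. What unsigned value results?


63579 ^ 65535 = 1956

1956


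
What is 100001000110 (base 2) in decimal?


100001000110 in decimal = 2118

2118


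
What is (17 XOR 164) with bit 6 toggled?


Step 1: 17 ^ 164 = 181
Step 2: 181 ^ (1 << 6) = 181 ^ 64 = 245

245


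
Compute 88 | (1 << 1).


88 | (1 << 1) = 88 | 2 = 90

90


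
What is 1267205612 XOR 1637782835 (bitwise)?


0b1001011100010000000010111101100 ^ 0b1100001100111101001010100110011 = 0b101010000101101001000011011111 = 706121951

706121951


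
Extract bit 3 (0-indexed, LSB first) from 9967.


0b10011011101111, position 3 = 1

1


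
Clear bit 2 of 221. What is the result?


221 & ~(1 << 2) = 217

217


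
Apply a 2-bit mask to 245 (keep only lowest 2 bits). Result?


245 & 3 = 1

1


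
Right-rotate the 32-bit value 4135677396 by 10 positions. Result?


Rotate 0b11110110100000010110110111010100 right by 10 (32-bit) = 0b1110101001111011010000001011011 = 1966973019

1966973019


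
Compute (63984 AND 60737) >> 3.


Step 1: 63984 & 60737 = 59712
Step 2: 59712 >> 3 = 7464

7464


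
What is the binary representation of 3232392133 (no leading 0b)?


3232392133 = 11000000101010100110001111000101 in binary

11000000101010100110001111000101


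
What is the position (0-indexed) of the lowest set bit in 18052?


0b100011010000100. Lowest set bit at position 2

2


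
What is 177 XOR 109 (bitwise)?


0b10110001 ^ 0b1101101 = 0b11011100 = 220

220


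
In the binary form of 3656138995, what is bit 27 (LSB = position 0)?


0b11011001111011000100000011110011, position 27 = 1

1


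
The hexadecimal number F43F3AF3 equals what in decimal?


F43F3AF3 hex = 4097784563 decimal

4097784563


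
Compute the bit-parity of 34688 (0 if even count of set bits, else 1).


0b1000011110000000 has 5 ones => parity 1

1


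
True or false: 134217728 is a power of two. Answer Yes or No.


0b1000000000000000000000000000. Only one bit set => Yes

Yes


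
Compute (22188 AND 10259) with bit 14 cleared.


Step 1: 22188 & 10259 = 0
Step 2: 0 & ~(1 << 14) = 0

0


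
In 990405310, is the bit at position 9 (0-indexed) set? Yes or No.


0b111011000010000110001010111110, bit 9 = 1. Yes

Yes


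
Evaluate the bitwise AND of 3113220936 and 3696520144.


0b10111001100011111111101101001000 & 0b11011100010101000110101111010000 = 0b10011000000001000110101101000000 = 2550426432

2550426432


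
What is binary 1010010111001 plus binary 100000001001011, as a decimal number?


1010010111001 + 100000001001011 = 101010100000100 = 21764

21764


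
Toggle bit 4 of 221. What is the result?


221 ^ (1 << 4) = 221 ^ 16 = 205

205


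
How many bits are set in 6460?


0b1100100111100 has 7 set bits

7


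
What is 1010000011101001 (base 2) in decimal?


1010000011101001 in decimal = 41193

41193


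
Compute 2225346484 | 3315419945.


0b10000100101001000001011110110100 | 0b11000101100111010100101100101001 = 0b11000101101111010101111110111101 = 3317522365

3317522365


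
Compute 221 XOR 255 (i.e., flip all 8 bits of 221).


221 ^ 255 = 34

34


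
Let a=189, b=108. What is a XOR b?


189 ^ 108 = 209

209


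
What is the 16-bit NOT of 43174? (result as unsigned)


~0b1010100010100110 = 0b101011101011001 = 22361 (16-bit unsigned)

22361


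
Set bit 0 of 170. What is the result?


170 | (1 << 0) = 170 | 1 = 171

171


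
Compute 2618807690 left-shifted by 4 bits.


0b10011100000101111101010110001010 << 4 = 0b100111000001011111010101100010100000 = 41900923040

41900923040


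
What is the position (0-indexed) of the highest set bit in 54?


0b110110. Highest set bit at position 5

5


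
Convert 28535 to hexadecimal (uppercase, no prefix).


28535 = 6F77 hex

6F77


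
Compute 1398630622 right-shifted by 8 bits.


0b1010011010111010110100011011110 >> 8 = 0b10100110101110101101000 = 5463400

5463400


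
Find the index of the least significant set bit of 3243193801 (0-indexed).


0b11000001010011110011010111001001. Lowest set bit at position 0

0


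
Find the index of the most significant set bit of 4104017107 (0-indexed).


0b11110100100111100101010011010011. Highest set bit at position 31

31


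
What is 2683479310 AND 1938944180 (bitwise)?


0b10011111111100101010010100001110 & 0b1110011100100011111000010110100 = 0b10011100100001010000000000100 = 328245252

328245252


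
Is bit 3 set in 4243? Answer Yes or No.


0b1000010010011, bit 3 = 0. No

No


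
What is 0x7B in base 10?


7B hex = 123 decimal

123


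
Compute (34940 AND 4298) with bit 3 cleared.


Step 1: 34940 & 4298 = 72
Step 2: 72 & ~(1 << 3) = 64

64


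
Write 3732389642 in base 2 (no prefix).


3732389642 = 11011110011101111011111100001010 in binary

11011110011101111011111100001010


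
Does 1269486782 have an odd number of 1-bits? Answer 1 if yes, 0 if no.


0b1001011101010101101010010111110 has 18 ones => parity 0

0


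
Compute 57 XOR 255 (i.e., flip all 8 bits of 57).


57 ^ 255 = 198

198


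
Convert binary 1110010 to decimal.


1110010 in decimal = 114

114


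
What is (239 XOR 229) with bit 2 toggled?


Step 1: 239 ^ 229 = 10
Step 2: 10 ^ (1 << 2) = 10 ^ 4 = 14

14


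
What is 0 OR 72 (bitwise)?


0b0 | 0b1001000 = 0b1001000 = 72

72


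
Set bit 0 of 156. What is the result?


156 | (1 << 0) = 156 | 1 = 157

157


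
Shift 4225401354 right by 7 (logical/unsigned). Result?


0b11111011110110101000001000001010 >> 7 = 0b1111101111011010100000100 = 33010948

33010948


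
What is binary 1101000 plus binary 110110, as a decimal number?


1101000 + 110110 = 10011110 = 158

158


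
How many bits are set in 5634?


0b1011000000010 has 4 set bits

4


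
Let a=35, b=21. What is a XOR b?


35 ^ 21 = 54

54


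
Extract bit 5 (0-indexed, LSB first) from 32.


0b100000, position 5 = 1

1


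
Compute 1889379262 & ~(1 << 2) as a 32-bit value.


1889379262 & ~(1 << 2) = 1889379258

1889379258


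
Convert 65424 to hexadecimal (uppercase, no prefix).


65424 = FF90 hex

FF90


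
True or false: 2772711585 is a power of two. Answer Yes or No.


0b10100101010001000011100010100001. Multiple bits set => No

No


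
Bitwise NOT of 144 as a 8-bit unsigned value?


~0b10010000 = 0b1101111 = 111 (8-bit unsigned)

111


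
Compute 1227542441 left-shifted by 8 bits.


0b1001001001010101100111110101001 << 8 = 0b100100100101010110011111010100100000000 = 314250864896

314250864896


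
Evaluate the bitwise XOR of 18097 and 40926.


0b100011010110001 ^ 0b1001111111011110 = 0b1101100101101111 = 55663

55663


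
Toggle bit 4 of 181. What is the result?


181 ^ (1 << 4) = 181 ^ 16 = 165

165


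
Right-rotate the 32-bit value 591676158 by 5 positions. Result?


Rotate 0b100011010001000100001011111110 right by 5 (32-bit) = 0b11110001000110100010001000010111 = 4045021719

4045021719


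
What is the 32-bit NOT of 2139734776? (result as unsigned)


~0b1111111100010011100001011111000 = 0b10000000011101100011110100000111 = 2155232519 (32-bit unsigned)

2155232519


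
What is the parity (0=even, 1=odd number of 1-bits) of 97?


0b1100001 has 3 ones => parity 1

1


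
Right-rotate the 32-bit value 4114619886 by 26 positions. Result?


Rotate 0b11110101010000000001110111101110 right by 26 (32-bit) = 0b1010000000001110111101110111101 = 1342667709

1342667709


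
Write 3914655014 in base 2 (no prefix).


3914655014 = 11101001010101001110010100100110 in binary

11101001010101001110010100100110


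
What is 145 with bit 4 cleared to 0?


145 & ~(1 << 4) = 129

129


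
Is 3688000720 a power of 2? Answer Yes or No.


0b11011011110100100110110011010000. Multiple bits set => No

No


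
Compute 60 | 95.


0b111100 | 0b1011111 = 0b1111111 = 127

127


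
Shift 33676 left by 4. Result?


0b1000001110001100 << 4 = 0b10000011100011000000 = 538816

538816


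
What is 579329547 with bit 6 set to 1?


579329547 | (1 << 6) = 579329547 | 64 = 579329611

579329611


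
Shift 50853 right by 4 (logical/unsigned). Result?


0b1100011010100101 >> 4 = 0b110001101010 = 3178

3178


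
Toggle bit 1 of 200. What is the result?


200 ^ (1 << 1) = 200 ^ 2 = 202

202


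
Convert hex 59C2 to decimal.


59C2 hex = 22978 decimal

22978


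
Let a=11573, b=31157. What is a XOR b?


11573 ^ 31157 = 21632

21632


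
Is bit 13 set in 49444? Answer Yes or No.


0b1100000100100100, bit 13 = 0. No

No


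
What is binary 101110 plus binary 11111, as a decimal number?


101110 + 11111 = 1001101 = 77

77


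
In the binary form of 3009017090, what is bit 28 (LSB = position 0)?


0b10110011010110011111010100000010, position 28 = 1

1


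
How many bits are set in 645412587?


0b100110011110000011011011101011 has 17 set bits

17


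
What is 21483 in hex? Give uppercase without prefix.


21483 = 53EB hex

53EB


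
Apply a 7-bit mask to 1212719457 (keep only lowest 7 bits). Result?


1212719457 & 127 = 97

97


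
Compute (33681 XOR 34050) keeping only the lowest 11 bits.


Step 1: 33681 ^ 34050 = 1683
Step 2: 1683 & 2047 = 1683

1683


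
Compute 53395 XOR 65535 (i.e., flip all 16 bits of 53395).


53395 ^ 65535 = 12140

12140


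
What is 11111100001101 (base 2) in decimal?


11111100001101 in decimal = 16141

16141


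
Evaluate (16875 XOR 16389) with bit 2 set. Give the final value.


Step 1: 16875 ^ 16389 = 494
Step 2: 494 | (1 << 2) = 494 | 4 = 494

494


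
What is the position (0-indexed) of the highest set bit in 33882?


0b1000010001011010. Highest set bit at position 15

15


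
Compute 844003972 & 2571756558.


0b110010010011100111101010000100 & 0b10011001010010011110010000001110 = 0b10000010010000110000000000100 = 273178628

273178628


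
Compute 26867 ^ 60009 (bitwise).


0b110100011110011 ^ 0b1110101001101001 = 0b1000001010011010 = 33434

33434


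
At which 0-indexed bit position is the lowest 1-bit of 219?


0b11011011. Lowest set bit at position 0

0


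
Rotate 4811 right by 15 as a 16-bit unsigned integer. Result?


Rotate 0b1001011001011 right by 15 (16-bit) = 0b10010110010110 = 9622

9622


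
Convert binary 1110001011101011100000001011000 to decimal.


1110001011101011100000001011000 in decimal = 1903542360

1903542360


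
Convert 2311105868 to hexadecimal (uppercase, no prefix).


2311105868 = 89C0AD4C hex

89C0AD4C


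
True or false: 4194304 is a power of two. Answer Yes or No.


0b10000000000000000000000. Only one bit set => Yes

Yes


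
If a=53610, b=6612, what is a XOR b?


53610 ^ 6612 = 51390

51390


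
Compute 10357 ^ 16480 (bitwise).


0b10100001110101 ^ 0b100000001100000 = 0b110100000010101 = 26645

26645


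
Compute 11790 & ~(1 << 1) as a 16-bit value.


11790 & ~(1 << 1) = 11788

11788


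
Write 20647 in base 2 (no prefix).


20647 = 101000010100111 in binary

101000010100111


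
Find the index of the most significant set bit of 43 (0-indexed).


0b101011. Highest set bit at position 5

5


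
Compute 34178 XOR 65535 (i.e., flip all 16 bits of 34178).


34178 ^ 65535 = 31357

31357


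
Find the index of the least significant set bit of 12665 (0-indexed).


0b11000101111001. Lowest set bit at position 0

0


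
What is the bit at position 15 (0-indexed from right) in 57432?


0b1110000001011000, position 15 = 1

1


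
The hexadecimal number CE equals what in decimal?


CE hex = 206 decimal

206


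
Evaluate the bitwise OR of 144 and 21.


0b10010000 | 0b10101 = 0b10010101 = 149

149


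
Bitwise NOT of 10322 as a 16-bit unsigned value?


~0b10100001010010 = 0b1101011110101101 = 55213 (16-bit unsigned)

55213


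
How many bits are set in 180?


0b10110100 has 4 set bits

4


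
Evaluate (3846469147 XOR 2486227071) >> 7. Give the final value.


Step 1: 3846469147 ^ 2486227071 = 1903470180
Step 2: 1903470180 >> 7 = 14870860

14870860


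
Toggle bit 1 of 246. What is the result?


246 ^ (1 << 1) = 246 ^ 2 = 244

244


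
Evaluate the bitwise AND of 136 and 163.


0b10001000 & 0b10100011 = 0b10000000 = 128

128


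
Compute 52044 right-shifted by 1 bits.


0b1100101101001100 >> 1 = 0b110010110100110 = 26022

26022


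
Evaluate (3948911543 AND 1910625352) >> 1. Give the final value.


Step 1: 3948911543 & 1910625352 = 1631686656
Step 2: 1631686656 >> 1 = 815843328

815843328


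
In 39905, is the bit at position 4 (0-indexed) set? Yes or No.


0b1001101111100001, bit 4 = 0. No

No


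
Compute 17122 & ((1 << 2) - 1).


17122 & 3 = 2

2


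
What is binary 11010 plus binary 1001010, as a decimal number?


11010 + 1001010 = 1100100 = 100

100


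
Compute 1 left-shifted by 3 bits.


0b1 << 3 = 0b1000 = 8

8


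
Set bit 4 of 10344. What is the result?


10344 | (1 << 4) = 10344 | 16 = 10360

10360


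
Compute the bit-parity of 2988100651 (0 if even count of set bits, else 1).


0b10110010000110101100110000101011 has 15 ones => parity 1

1


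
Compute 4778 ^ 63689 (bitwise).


0b1001010101010 ^ 0b1111100011001001 = 0b1110101001100011 = 60003

60003


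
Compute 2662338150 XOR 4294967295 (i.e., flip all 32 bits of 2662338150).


2662338150 ^ 4294967295 = 1632629145

1632629145


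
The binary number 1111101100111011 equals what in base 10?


1111101100111011 in decimal = 64315

64315


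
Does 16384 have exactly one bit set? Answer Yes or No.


0b100000000000000. Only one bit set => Yes

Yes


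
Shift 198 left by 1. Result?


0b11000110 << 1 = 0b110001100 = 396

396


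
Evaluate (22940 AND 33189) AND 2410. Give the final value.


Step 1: 22940 & 33189 = 388
Step 2: 388 & 2410 = 256

256


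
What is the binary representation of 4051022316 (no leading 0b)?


4051022316 = 11110001011101011011000111101100 in binary

11110001011101011011000111101100


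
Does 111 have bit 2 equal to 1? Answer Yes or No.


0b1101111, bit 2 = 1. Yes

Yes


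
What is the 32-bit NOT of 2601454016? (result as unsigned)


~0b10011011000011110000100111000000 = 0b1100100111100001111011000111111 = 1693513279 (32-bit unsigned)

1693513279


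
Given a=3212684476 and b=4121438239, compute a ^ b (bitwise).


3212684476 ^ 4121438239 = 1255507107

1255507107


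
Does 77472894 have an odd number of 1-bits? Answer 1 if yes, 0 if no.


0b100100111100010010001111110 has 14 ones => parity 0

0


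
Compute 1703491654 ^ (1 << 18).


1703491654 ^ (1 << 18) = 1703491654 ^ 262144 = 1703753798

1703753798


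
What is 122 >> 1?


0b1111010 >> 1 = 0b111101 = 61

61


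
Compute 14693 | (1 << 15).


14693 | (1 << 15) = 14693 | 32768 = 47461

47461


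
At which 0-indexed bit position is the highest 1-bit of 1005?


0b1111101101. Highest set bit at position 9

9


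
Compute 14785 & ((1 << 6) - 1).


14785 & 63 = 1

1


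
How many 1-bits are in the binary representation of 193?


0b11000001 has 3 set bits

3


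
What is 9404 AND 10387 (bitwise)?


0b10010010111100 & 0b10100010010011 = 0b10000010010000 = 8336

8336


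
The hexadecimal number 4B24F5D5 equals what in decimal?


4B24F5D5 hex = 1260713429 decimal

1260713429


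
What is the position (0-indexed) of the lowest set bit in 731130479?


0b101011100101000010101001101111. Lowest set bit at position 0

0


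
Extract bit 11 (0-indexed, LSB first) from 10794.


0b10101000101010, position 11 = 1

1


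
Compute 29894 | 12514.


0b111010011000110 | 0b11000011100010 = 0b111010011100110 = 29926

29926


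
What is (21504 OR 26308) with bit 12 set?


Step 1: 21504 | 26308 = 30404
Step 2: 30404 | (1 << 12) = 30404 | 4096 = 30404

30404


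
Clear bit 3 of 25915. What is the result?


25915 & ~(1 << 3) = 25907

25907


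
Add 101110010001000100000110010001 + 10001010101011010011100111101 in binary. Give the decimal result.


101110010001000100000110010001 + 10001010101011010011100111101 = 111111100110011110100011001110 = 1067051214

1067051214


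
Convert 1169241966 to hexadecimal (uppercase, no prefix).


1169241966 = 45B1376E hex

45B1376E


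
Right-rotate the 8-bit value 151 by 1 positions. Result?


Rotate 0b10010111 right by 1 (8-bit) = 0b11001011 = 203

203


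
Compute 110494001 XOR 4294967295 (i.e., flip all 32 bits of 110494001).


110494001 ^ 4294967295 = 4184473294

4184473294


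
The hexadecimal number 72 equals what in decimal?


72 hex = 114 decimal

114


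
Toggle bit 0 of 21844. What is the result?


21844 ^ (1 << 0) = 21844 ^ 1 = 21845

21845


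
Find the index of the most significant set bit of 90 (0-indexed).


0b1011010. Highest set bit at position 6

6


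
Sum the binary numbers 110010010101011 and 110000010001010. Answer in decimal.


110010010101011 + 110000010001010 = 1100010100110101 = 50485

50485


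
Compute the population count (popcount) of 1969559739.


0b1110101011001010001100010111011 has 17 set bits

17


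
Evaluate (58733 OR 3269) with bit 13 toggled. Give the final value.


Step 1: 58733 | 3269 = 60909
Step 2: 60909 ^ (1 << 13) = 60909 ^ 8192 = 52717

52717


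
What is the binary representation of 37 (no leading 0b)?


37 = 100101 in binary

100101


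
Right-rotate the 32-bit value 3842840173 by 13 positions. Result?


Rotate 0b11100101000011010001011001101101 right by 13 (32-bit) = 0b10110011011011110010100001101000 = 3010406504

3010406504


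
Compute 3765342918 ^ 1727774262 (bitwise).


0b11100000011011101001001011000110 ^ 0b1100110111110111011111000110110 = 0b10000110100101010010110011110000 = 2257923312

2257923312


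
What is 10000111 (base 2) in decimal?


10000111 in decimal = 135

135


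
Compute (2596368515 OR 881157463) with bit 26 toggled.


Step 1: 2596368515 | 881157463 = 3200611799
Step 2: 3200611799 ^ (1 << 26) = 3200611799 ^ 67108864 = 3133502935

3133502935


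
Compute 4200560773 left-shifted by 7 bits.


0b11111010010111110111100010000101 << 7 = 0b111110100101111101111000100001010000000 = 537671778944

537671778944


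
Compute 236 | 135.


0b11101100 | 0b10000111 = 0b11101111 = 239

239


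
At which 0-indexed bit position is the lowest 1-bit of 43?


0b101011. Lowest set bit at position 0

0


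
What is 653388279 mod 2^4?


653388279 & 15 = 7

7


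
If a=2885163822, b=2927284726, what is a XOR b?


2885163822 ^ 2927284726 = 92457688

92457688


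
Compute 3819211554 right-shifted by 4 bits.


0b11100011101001001000101100100010 >> 4 = 0b1110001110100100100010110010 = 238700722

238700722


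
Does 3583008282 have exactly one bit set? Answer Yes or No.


0b11010101100100000101111000011010. Multiple bits set => No

No


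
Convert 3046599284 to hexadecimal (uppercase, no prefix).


3046599284 = B5976A74 hex

B5976A74


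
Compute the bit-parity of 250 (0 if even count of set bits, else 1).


0b11111010 has 6 ones => parity 0

0


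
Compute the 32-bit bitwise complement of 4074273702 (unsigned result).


~0b11110010110110000111101110100110 = 0b1101001001111000010001011001 = 220693593 (32-bit unsigned)

220693593


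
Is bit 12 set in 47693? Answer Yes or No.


0b1011101001001101, bit 12 = 1. Yes

Yes


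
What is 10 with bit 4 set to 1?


10 | (1 << 4) = 10 | 16 = 26

26


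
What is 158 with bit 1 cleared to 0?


158 & ~(1 << 1) = 156

156


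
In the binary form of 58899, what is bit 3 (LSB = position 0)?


0b1110011000010011, position 3 = 0

0


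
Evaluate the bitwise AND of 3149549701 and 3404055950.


0b10111011101110100101000010000101 & 0b11001010111001011100010110001110 = 0b10001010101000000100000010000100 = 2325758084

2325758084


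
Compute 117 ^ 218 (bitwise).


0b1110101 ^ 0b11011010 = 0b10101111 = 175

175


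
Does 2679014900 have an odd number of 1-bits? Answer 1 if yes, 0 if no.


0b10011111101011101000010111110100 has 19 ones => parity 1

1


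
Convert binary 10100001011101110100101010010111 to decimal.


10100001011101110100101010010111 in decimal = 2708949655

2708949655


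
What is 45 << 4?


0b101101 << 4 = 0b1011010000 = 720

720


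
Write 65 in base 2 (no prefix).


65 = 1000001 in binary

1000001


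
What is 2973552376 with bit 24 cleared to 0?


2973552376 & ~(1 << 24) = 2956775160

2956775160


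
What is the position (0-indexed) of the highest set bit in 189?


0b10111101. Highest set bit at position 7

7
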